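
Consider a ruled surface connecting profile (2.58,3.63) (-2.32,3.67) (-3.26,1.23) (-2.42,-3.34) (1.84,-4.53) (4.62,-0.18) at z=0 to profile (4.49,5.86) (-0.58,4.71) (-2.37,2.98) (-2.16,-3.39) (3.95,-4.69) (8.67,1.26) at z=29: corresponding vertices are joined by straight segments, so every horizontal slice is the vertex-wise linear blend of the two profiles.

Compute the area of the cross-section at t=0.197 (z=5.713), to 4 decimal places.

Area at t=0.197: 53.7265

Cross-section at t=0.197: each vertex is (1-t)·p0[i] + t·p1[i].
  v1: (1-0.197)·(2.58,3.63) + 0.197·(4.49,5.86) = (2.9563,4.0693)
  v2: (1-0.197)·(-2.32,3.67) + 0.197·(-0.58,4.71) = (-1.9772,3.8749)
  v3: (1-0.197)·(-3.26,1.23) + 0.197·(-2.37,2.98) = (-3.0847,1.5747)
  v4: (1-0.197)·(-2.42,-3.34) + 0.197·(-2.16,-3.39) = (-2.3688,-3.3498)
  v5: (1-0.197)·(1.84,-4.53) + 0.197·(3.95,-4.69) = (2.2557,-4.5615)
  v6: (1-0.197)·(4.62,-0.18) + 0.197·(8.67,1.26) = (5.4178,0.1037)
Shoelace sum Σ(x_i·y_{i+1} − x_{i+1}·y_i):
  i=1: 2.9563·3.8749 − -1.9772·4.0693 = +19.5011 (running +19.5011)
  i=2: -1.9772·1.5747 − -3.0847·3.8749 = +8.8391 (running +28.3402)
  i=3: -3.0847·-3.3498 − -2.3688·1.5747 = +14.0634 (running +42.4036)
  i=4: -2.3688·-4.5615 − 2.2557·-3.3498 = +18.3614 (running +60.7650)
  i=5: 2.2557·0.1037 − 5.4178·-4.5615 = +24.9475 (running +85.7125)
  i=6: 5.4178·4.0693 − 2.9563·0.1037 = +21.7404 (running +107.4529)
Area = |Σ|/2 = |107.4529|/2 = 53.7265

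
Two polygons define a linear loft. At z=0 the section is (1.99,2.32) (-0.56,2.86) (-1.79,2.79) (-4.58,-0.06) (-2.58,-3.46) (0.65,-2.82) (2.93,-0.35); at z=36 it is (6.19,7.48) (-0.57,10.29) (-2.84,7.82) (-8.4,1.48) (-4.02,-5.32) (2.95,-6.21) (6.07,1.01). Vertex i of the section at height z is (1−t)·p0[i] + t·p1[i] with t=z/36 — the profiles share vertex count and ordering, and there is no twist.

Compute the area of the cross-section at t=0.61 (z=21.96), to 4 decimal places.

Cross-section at t=0.61: each vertex is (1-t)·p0[i] + t·p1[i].
  v1: (1-0.61)·(1.99,2.32) + 0.61·(6.19,7.48) = (4.5520,5.4676)
  v2: (1-0.61)·(-0.56,2.86) + 0.61·(-0.57,10.29) = (-0.5661,7.3923)
  v3: (1-0.61)·(-1.79,2.79) + 0.61·(-2.84,7.82) = (-2.4305,5.8583)
  v4: (1-0.61)·(-4.58,-0.06) + 0.61·(-8.4,1.48) = (-6.9102,0.8794)
  v5: (1-0.61)·(-2.58,-3.46) + 0.61·(-4.02,-5.32) = (-3.4584,-4.5946)
  v6: (1-0.61)·(0.65,-2.82) + 0.61·(2.95,-6.21) = (2.0530,-4.8879)
  v7: (1-0.61)·(2.93,-0.35) + 0.61·(6.07,1.01) = (4.8454,0.4796)
Shoelace sum Σ(x_i·y_{i+1} − x_{i+1}·y_i):
  i=1: 4.5520·7.3923 − -0.5661·5.4676 = +36.7450 (running +36.7450)
  i=2: -0.5661·5.8583 − -2.4305·7.3923 = +14.6506 (running +51.3956)
  i=3: -2.4305·0.8794 − -6.9102·5.8583 = +38.3446 (running +89.7402)
  i=4: -6.9102·-4.5946 − -3.4584·0.8794 = +34.7909 (running +124.5311)
  i=5: -3.4584·-4.8879 − 2.0530·-4.5946 = +26.3370 (running +150.8682)
  i=6: 2.0530·0.4796 − 4.8454·-4.8879 = +24.6684 (running +175.5366)
  i=7: 4.8454·5.4676 − 4.5520·0.4796 = +24.3096 (running +199.8462)
Area = |Σ|/2 = |199.8462|/2 = 99.9231

Area at t=0.61: 99.9231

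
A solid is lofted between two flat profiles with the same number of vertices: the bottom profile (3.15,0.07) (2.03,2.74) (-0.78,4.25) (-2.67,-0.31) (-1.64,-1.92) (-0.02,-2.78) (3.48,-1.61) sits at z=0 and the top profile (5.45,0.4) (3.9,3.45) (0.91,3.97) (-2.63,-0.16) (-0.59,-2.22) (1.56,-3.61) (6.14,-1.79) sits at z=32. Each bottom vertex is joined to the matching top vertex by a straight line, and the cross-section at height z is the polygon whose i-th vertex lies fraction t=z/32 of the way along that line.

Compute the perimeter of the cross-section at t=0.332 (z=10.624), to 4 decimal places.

Cross-section at t=0.332: each vertex is (1-t)·p0[i] + t·p1[i].
  v1: (1-0.332)·(3.15,0.07) + 0.332·(5.45,0.4) = (3.9136,0.1796)
  v2: (1-0.332)·(2.03,2.74) + 0.332·(3.9,3.45) = (2.6508,2.9757)
  v3: (1-0.332)·(-0.78,4.25) + 0.332·(0.91,3.97) = (-0.2189,4.1570)
  v4: (1-0.332)·(-2.67,-0.31) + 0.332·(-2.63,-0.16) = (-2.6567,-0.2602)
  v5: (1-0.332)·(-1.64,-1.92) + 0.332·(-0.59,-2.22) = (-1.2914,-2.0196)
  v6: (1-0.332)·(-0.02,-2.78) + 0.332·(1.56,-3.61) = (0.5046,-3.0556)
  v7: (1-0.332)·(3.48,-1.61) + 0.332·(6.14,-1.79) = (4.3631,-1.6698)
Perimeter = Σ |v_{i+1} − v_i|:
  edge 1→2: √(-1.2628² + 2.7962²) = 3.0681 (running 3.0681)
  edge 2→3: √(-2.8698² + 1.1813²) = 3.1034 (running 6.1715)
  edge 3→4: √(-2.4378² + -4.4172²) = 5.0453 (running 11.2167)
  edge 4→5: √(1.3653² + -1.7594²) = 2.2270 (running 13.4438)
  edge 5→6: √(1.7960² + -1.0360²) = 2.0733 (running 15.5171)
  edge 6→7: √(3.8586² + 1.3858²) = 4.0999 (running 19.6170)
  edge 7→1: √(-0.4495² + 1.8493²) = 1.9032 (running 21.5201)
Perimeter = 21.5201

Perimeter at t=0.332: 21.5201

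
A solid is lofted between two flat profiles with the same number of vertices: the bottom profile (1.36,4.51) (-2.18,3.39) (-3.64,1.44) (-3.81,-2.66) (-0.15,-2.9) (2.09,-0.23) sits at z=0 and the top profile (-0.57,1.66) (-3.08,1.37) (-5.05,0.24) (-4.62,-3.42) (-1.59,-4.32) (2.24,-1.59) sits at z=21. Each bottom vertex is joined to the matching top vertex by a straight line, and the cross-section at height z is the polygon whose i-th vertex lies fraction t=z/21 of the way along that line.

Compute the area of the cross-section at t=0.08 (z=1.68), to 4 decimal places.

Area at t=0.08: 32.4158

Cross-section at t=0.08: each vertex is (1-t)·p0[i] + t·p1[i].
  v1: (1-0.08)·(1.36,4.51) + 0.08·(-0.57,1.66) = (1.2056,4.2820)
  v2: (1-0.08)·(-2.18,3.39) + 0.08·(-3.08,1.37) = (-2.2520,3.2284)
  v3: (1-0.08)·(-3.64,1.44) + 0.08·(-5.05,0.24) = (-3.7528,1.3440)
  v4: (1-0.08)·(-3.81,-2.66) + 0.08·(-4.62,-3.42) = (-3.8748,-2.7208)
  v5: (1-0.08)·(-0.15,-2.9) + 0.08·(-1.59,-4.32) = (-0.2652,-3.0136)
  v6: (1-0.08)·(2.09,-0.23) + 0.08·(2.24,-1.59) = (2.1020,-0.3388)
Shoelace sum Σ(x_i·y_{i+1} − x_{i+1}·y_i):
  i=1: 1.2056·3.2284 − -2.2520·4.2820 = +13.5352 (running +13.5352)
  i=2: -2.2520·1.3440 − -3.7528·3.2284 = +9.0889 (running +22.6241)
  i=3: -3.7528·-2.7208 − -3.8748·1.3440 = +15.4183 (running +38.0424)
  i=4: -3.8748·-3.0136 − -0.2652·-2.7208 = +10.9555 (running +48.9980)
  i=5: -0.2652·-0.3388 − 2.1020·-3.0136 = +6.4244 (running +55.4224)
  i=6: 2.1020·4.2820 − 1.2056·-0.3388 = +9.4092 (running +64.8316)
Area = |Σ|/2 = |64.8316|/2 = 32.4158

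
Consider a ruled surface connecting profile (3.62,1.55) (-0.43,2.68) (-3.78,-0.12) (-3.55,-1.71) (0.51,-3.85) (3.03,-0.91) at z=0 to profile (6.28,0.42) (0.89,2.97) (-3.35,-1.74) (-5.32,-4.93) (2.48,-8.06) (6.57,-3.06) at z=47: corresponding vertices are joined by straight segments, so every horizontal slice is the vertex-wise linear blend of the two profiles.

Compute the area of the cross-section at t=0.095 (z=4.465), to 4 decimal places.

Cross-section at t=0.095: each vertex is (1-t)·p0[i] + t·p1[i].
  v1: (1-0.095)·(3.62,1.55) + 0.095·(6.28,0.42) = (3.8727,1.4427)
  v2: (1-0.095)·(-0.43,2.68) + 0.095·(0.89,2.97) = (-0.3046,2.7076)
  v3: (1-0.095)·(-3.78,-0.12) + 0.095·(-3.35,-1.74) = (-3.7391,-0.2739)
  v4: (1-0.095)·(-3.55,-1.71) + 0.095·(-5.32,-4.93) = (-3.7181,-2.0159)
  v5: (1-0.095)·(0.51,-3.85) + 0.095·(2.48,-8.06) = (0.6972,-4.2500)
  v6: (1-0.095)·(3.03,-0.91) + 0.095·(6.57,-3.06) = (3.3663,-1.1142)
Shoelace sum Σ(x_i·y_{i+1} − x_{i+1}·y_i):
  i=1: 3.8727·2.7076 − -0.3046·1.4427 = +10.9250 (running +10.9250)
  i=2: -0.3046·-0.2739 − -3.7391·2.7076 = +10.2074 (running +21.1323)
  i=3: -3.7391·-2.0159 − -3.7181·-0.2739 = +6.5194 (running +27.6517)
  i=4: -3.7181·-4.2500 − 0.6972·-2.0159 = +17.2073 (running +44.8590)
  i=5: 0.6972·-1.1142 − 3.3663·-4.2500 = +13.5298 (running +58.3888)
  i=6: 3.3663·1.4427 − 3.8727·-1.1142 = +9.1715 (running +67.5604)
Area = |Σ|/2 = |67.5604|/2 = 33.7802

Area at t=0.095: 33.7802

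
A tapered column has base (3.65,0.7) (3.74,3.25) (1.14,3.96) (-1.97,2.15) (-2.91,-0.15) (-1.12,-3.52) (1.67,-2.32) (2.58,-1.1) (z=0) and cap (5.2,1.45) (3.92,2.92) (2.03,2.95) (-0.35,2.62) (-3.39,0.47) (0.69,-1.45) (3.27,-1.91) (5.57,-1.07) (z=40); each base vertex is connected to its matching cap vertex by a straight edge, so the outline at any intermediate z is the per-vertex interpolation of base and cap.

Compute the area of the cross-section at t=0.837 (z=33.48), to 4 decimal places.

Cross-section at t=0.837: each vertex is (1-t)·p0[i] + t·p1[i].
  v1: (1-0.837)·(3.65,0.7) + 0.837·(5.2,1.45) = (4.9474,1.3277)
  v2: (1-0.837)·(3.74,3.25) + 0.837·(3.92,2.92) = (3.8907,2.9738)
  v3: (1-0.837)·(1.14,3.96) + 0.837·(2.03,2.95) = (1.8849,3.1146)
  v4: (1-0.837)·(-1.97,2.15) + 0.837·(-0.35,2.62) = (-0.6141,2.5434)
  v5: (1-0.837)·(-2.91,-0.15) + 0.837·(-3.39,0.47) = (-3.3118,0.3689)
  v6: (1-0.837)·(-1.12,-3.52) + 0.837·(0.69,-1.45) = (0.3950,-1.7874)
  v7: (1-0.837)·(1.67,-2.32) + 0.837·(3.27,-1.91) = (3.0092,-1.9768)
  v8: (1-0.837)·(2.58,-1.1) + 0.837·(5.57,-1.07) = (5.0826,-1.0749)
Shoelace sum Σ(x_i·y_{i+1} − x_{i+1}·y_i):
  i=1: 4.9474·2.9738 − 3.8907·1.3277 = +9.5466 (running +9.5466)
  i=2: 3.8907·3.1146 − 1.8849·2.9738 = +6.5126 (running +16.0591)
  i=3: 1.8849·2.5434 − -0.6141·3.1146 = +6.7067 (running +22.7658)
  i=4: -0.6141·0.3689 − -3.3118·2.5434 = +8.1965 (running +30.9624)
  i=5: -3.3118·-1.7874 − 0.3950·0.3689 = +5.7738 (running +36.7361)
  i=6: 0.3950·-1.9768 − 3.0092·-1.7874 = +4.5979 (running +41.3340)
  i=7: 3.0092·-1.0749 − 5.0826·-1.9768 = +6.8129 (running +48.1469)
  i=8: 5.0826·1.3277 − 4.9474·-1.0749 = +12.0663 (running +60.2133)
Area = |Σ|/2 = |60.2133|/2 = 30.1066

Area at t=0.837: 30.1066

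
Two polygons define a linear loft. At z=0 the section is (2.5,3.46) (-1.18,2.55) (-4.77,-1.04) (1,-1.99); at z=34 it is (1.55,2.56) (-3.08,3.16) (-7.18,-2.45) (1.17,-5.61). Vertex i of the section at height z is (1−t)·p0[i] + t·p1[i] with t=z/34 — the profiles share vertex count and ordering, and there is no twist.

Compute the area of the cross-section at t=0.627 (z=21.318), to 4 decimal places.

Cross-section at t=0.627: each vertex is (1-t)·p0[i] + t·p1[i].
  v1: (1-0.627)·(2.5,3.46) + 0.627·(1.55,2.56) = (1.9043,2.8957)
  v2: (1-0.627)·(-1.18,2.55) + 0.627·(-3.08,3.16) = (-2.3713,2.9325)
  v3: (1-0.627)·(-4.77,-1.04) + 0.627·(-7.18,-2.45) = (-6.2811,-1.9241)
  v4: (1-0.627)·(1,-1.99) + 0.627·(1.17,-5.61) = (1.1066,-4.2597)
Shoelace sum Σ(x_i·y_{i+1} − x_{i+1}·y_i):
  i=1: 1.9043·2.9325 − -2.3713·2.8957 = +12.4510 (running +12.4510)
  i=2: -2.3713·-1.9241 − -6.2811·2.9325 = +22.9816 (running +35.4326)
  i=3: -6.2811·-4.2597 − 1.1066·-1.9241 = +28.8849 (running +64.3175)
  i=4: 1.1066·2.8957 − 1.9043·-4.2597 = +11.3164 (running +75.6339)
Area = |Σ|/2 = |75.6339|/2 = 37.8169

Area at t=0.627: 37.8169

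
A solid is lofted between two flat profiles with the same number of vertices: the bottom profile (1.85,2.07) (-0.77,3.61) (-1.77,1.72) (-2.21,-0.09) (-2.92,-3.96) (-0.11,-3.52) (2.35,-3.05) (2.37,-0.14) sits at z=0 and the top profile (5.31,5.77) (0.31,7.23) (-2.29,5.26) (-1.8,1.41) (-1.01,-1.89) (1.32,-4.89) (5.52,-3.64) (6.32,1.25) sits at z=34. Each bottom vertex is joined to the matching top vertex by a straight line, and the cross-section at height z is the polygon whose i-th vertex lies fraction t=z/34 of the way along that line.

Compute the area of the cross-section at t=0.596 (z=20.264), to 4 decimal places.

Area at t=0.596: 54.6819

Cross-section at t=0.596: each vertex is (1-t)·p0[i] + t·p1[i].
  v1: (1-0.596)·(1.85,2.07) + 0.596·(5.31,5.77) = (3.9122,4.2752)
  v2: (1-0.596)·(-0.77,3.61) + 0.596·(0.31,7.23) = (-0.1263,5.7675)
  v3: (1-0.596)·(-1.77,1.72) + 0.596·(-2.29,5.26) = (-2.0799,3.8298)
  v4: (1-0.596)·(-2.21,-0.09) + 0.596·(-1.8,1.41) = (-1.9656,0.8040)
  v5: (1-0.596)·(-2.92,-3.96) + 0.596·(-1.01,-1.89) = (-1.7816,-2.7263)
  v6: (1-0.596)·(-0.11,-3.52) + 0.596·(1.32,-4.89) = (0.7423,-4.3365)
  v7: (1-0.596)·(2.35,-3.05) + 0.596·(5.52,-3.64) = (4.2393,-3.4016)
  v8: (1-0.596)·(2.37,-0.14) + 0.596·(6.32,1.25) = (4.7242,0.6884)
Shoelace sum Σ(x_i·y_{i+1} − x_{i+1}·y_i):
  i=1: 3.9122·5.7675 − -0.1263·4.2752 = +23.1035 (running +23.1035)
  i=2: -0.1263·3.8298 − -2.0799·5.7675 = +11.5122 (running +34.6157)
  i=3: -2.0799·0.8040 − -1.9656·3.8298 = +5.8558 (running +40.4715)
  i=4: -1.9656·-2.7263 − -1.7816·0.8040 = +6.7913 (running +47.2629)
  i=5: -1.7816·-4.3365 − 0.7423·-2.7263 = +9.7498 (running +57.0126)
  i=6: 0.7423·-3.4016 − 4.2393·-4.3365 = +15.8589 (running +72.8716)
  i=7: 4.2393·0.6884 − 4.7242·-3.4016 = +18.9885 (running +91.8601)
  i=8: 4.7242·4.2752 − 3.9122·0.6884 = +17.5036 (running +109.3637)
Area = |Σ|/2 = |109.3637|/2 = 54.6819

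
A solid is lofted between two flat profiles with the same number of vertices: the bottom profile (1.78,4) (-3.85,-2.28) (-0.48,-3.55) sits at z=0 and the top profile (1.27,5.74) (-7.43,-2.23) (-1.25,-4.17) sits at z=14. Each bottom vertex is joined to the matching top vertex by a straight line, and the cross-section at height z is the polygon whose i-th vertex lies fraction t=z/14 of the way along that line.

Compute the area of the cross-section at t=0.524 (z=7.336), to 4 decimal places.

Area at t=0.524: 23.2166

Cross-section at t=0.524: each vertex is (1-t)·p0[i] + t·p1[i].
  v1: (1-0.524)·(1.78,4) + 0.524·(1.27,5.74) = (1.5128,4.9118)
  v2: (1-0.524)·(-3.85,-2.28) + 0.524·(-7.43,-2.23) = (-5.7259,-2.2538)
  v3: (1-0.524)·(-0.48,-3.55) + 0.524·(-1.25,-4.17) = (-0.8835,-3.8749)
Shoelace sum Σ(x_i·y_{i+1} − x_{i+1}·y_i):
  i=1: 1.5128·-2.2538 − -5.7259·4.9118 = +24.7149 (running +24.7149)
  i=2: -5.7259·-3.8749 − -0.8835·-2.2538 = +20.1961 (running +44.9110)
  i=3: -0.8835·4.9118 − 1.5128·-3.8749 = +1.5223 (running +46.4333)
Area = |Σ|/2 = |46.4333|/2 = 23.2166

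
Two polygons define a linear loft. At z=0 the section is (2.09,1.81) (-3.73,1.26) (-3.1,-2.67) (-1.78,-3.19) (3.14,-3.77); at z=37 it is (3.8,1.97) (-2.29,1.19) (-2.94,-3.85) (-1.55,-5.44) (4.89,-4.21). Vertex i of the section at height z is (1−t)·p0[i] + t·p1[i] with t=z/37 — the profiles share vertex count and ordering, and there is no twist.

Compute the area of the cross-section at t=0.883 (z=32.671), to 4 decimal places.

Area at t=0.883: 43.0846

Cross-section at t=0.883: each vertex is (1-t)·p0[i] + t·p1[i].
  v1: (1-0.883)·(2.09,1.81) + 0.883·(3.8,1.97) = (3.5999,1.9513)
  v2: (1-0.883)·(-3.73,1.26) + 0.883·(-2.29,1.19) = (-2.4585,1.1982)
  v3: (1-0.883)·(-3.1,-2.67) + 0.883·(-2.94,-3.85) = (-2.9587,-3.7119)
  v4: (1-0.883)·(-1.78,-3.19) + 0.883·(-1.55,-5.44) = (-1.5769,-5.1768)
  v5: (1-0.883)·(3.14,-3.77) + 0.883·(4.89,-4.21) = (4.6852,-4.1585)
Shoelace sum Σ(x_i·y_{i+1} − x_{i+1}·y_i):
  i=1: 3.5999·1.1982 − -2.4585·1.9513 = +9.1106 (running +9.1106)
  i=2: -2.4585·-3.7119 − -2.9587·1.1982 = +12.6708 (running +21.7814)
  i=3: -2.9587·-5.1768 − -1.5769·-3.7119 = +9.4632 (running +31.2446)
  i=4: -1.5769·-4.1585 − 4.6852·-5.1768 = +30.8120 (running +62.0566)
  i=5: 4.6852·1.9513 − 3.5999·-4.1585 = +24.1126 (running +86.1692)
Area = |Σ|/2 = |86.1692|/2 = 43.0846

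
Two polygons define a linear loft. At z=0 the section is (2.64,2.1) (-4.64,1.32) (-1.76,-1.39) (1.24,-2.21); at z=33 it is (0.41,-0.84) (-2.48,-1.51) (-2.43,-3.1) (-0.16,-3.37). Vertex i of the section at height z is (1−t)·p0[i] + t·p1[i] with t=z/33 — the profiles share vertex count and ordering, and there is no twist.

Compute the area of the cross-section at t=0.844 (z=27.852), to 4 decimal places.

Area at t=0.844: 6.7942

Cross-section at t=0.844: each vertex is (1-t)·p0[i] + t·p1[i].
  v1: (1-0.844)·(2.64,2.1) + 0.844·(0.41,-0.84) = (0.7579,-0.3814)
  v2: (1-0.844)·(-4.64,1.32) + 0.844·(-2.48,-1.51) = (-2.8170,-1.0685)
  v3: (1-0.844)·(-1.76,-1.39) + 0.844·(-2.43,-3.1) = (-2.3255,-2.8332)
  v4: (1-0.844)·(1.24,-2.21) + 0.844·(-0.16,-3.37) = (0.0584,-3.1890)
Shoelace sum Σ(x_i·y_{i+1} − x_{i+1}·y_i):
  i=1: 0.7579·-1.0685 − -2.8170·-0.3814 = -1.8841 (running -1.8841)
  i=2: -2.8170·-2.8332 − -2.3255·-1.0685 = +5.4963 (running +3.6122)
  i=3: -2.3255·-3.1890 − 0.0584·-2.8332 = +7.5815 (running +11.1937)
  i=4: 0.0584·-0.3814 − 0.7579·-3.1890 = +2.3946 (running +13.5884)
Area = |Σ|/2 = |13.5884|/2 = 6.7942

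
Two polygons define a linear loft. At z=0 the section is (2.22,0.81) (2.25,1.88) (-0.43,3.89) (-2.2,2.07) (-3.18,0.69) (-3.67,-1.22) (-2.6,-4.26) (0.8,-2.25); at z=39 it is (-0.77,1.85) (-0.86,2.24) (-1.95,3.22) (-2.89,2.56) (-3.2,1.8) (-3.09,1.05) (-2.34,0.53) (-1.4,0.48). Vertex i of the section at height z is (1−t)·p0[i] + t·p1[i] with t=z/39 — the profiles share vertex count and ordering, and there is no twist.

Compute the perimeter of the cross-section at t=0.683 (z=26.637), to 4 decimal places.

Cross-section at t=0.683: each vertex is (1-t)·p0[i] + t·p1[i].
  v1: (1-0.683)·(2.22,0.81) + 0.683·(-0.77,1.85) = (0.1778,1.5203)
  v2: (1-0.683)·(2.25,1.88) + 0.683·(-0.86,2.24) = (0.1259,2.1259)
  v3: (1-0.683)·(-0.43,3.89) + 0.683·(-1.95,3.22) = (-1.4682,3.4324)
  v4: (1-0.683)·(-2.2,2.07) + 0.683·(-2.89,2.56) = (-2.6713,2.4047)
  v5: (1-0.683)·(-3.18,0.69) + 0.683·(-3.2,1.8) = (-3.1937,1.4481)
  v6: (1-0.683)·(-3.67,-1.22) + 0.683·(-3.09,1.05) = (-3.2739,0.3304)
  v7: (1-0.683)·(-2.6,-4.26) + 0.683·(-2.34,0.53) = (-2.4224,-0.9884)
  v8: (1-0.683)·(0.8,-2.25) + 0.683·(-1.4,0.48) = (-0.7026,-0.3854)
Perimeter = Σ |v_{i+1} − v_i|:
  edge 1→2: √(-0.0520² + 0.6056²) = 0.6078 (running 0.6078)
  edge 2→3: √(-1.5940² + 1.3065²) = 2.0610 (running 2.6688)
  edge 3→4: √(-1.2031² + -1.0277²) = 1.5823 (running 4.2511)
  edge 4→5: √(-0.5224² + -0.9565²) = 1.0899 (running 5.3410)
  edge 5→6: √(-0.0802² + -1.1177²) = 1.1206 (running 6.4616)
  edge 6→7: √(0.8514² + -1.3188²) = 1.5698 (running 8.0314)
  edge 7→8: √(1.7198² + 0.6030²) = 1.8225 (running 9.8539)
  edge 8→1: √(0.8804² + 1.9057²) = 2.0993 (running 11.9532)
Perimeter = 11.9532

Perimeter at t=0.683: 11.9532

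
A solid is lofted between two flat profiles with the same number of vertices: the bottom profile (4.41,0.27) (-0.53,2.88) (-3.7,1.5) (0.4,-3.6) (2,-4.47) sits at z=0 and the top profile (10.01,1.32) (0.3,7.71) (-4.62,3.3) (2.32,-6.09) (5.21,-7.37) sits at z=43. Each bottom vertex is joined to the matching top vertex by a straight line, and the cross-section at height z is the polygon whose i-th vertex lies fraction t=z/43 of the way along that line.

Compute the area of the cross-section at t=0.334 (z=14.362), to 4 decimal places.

Cross-section at t=0.334: each vertex is (1-t)·p0[i] + t·p1[i].
  v1: (1-0.334)·(4.41,0.27) + 0.334·(10.01,1.32) = (6.2804,0.6207)
  v2: (1-0.334)·(-0.53,2.88) + 0.334·(0.3,7.71) = (-0.2528,4.4932)
  v3: (1-0.334)·(-3.7,1.5) + 0.334·(-4.62,3.3) = (-4.0073,2.1012)
  v4: (1-0.334)·(0.4,-3.6) + 0.334·(2.32,-6.09) = (1.0413,-4.4317)
  v5: (1-0.334)·(2,-4.47) + 0.334·(5.21,-7.37) = (3.0721,-5.4386)
Shoelace sum Σ(x_i·y_{i+1} − x_{i+1}·y_i):
  i=1: 6.2804·4.4932 − -0.2528·0.6207 = +28.3761 (running +28.3761)
  i=2: -0.2528·2.1012 − -4.0073·4.4932 = +17.4744 (running +45.8506)
  i=3: -4.0073·-4.4317 − 1.0413·2.1012 = +15.5710 (running +61.4215)
  i=4: 1.0413·-5.4386 − 3.0721·-4.4317 = +7.9516 (running +69.3731)
  i=5: 3.0721·0.6207 − 6.2804·-5.4386 = +36.0635 (running +105.4366)
Area = |Σ|/2 = |105.4366|/2 = 52.7183

Area at t=0.334: 52.7183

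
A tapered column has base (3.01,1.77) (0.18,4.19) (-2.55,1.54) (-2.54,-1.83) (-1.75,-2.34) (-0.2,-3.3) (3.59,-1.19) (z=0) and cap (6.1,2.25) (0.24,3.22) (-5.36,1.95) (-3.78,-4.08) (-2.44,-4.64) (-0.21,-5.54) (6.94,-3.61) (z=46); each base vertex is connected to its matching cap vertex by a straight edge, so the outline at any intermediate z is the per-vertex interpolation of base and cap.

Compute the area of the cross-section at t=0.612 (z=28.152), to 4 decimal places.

Cross-section at t=0.612: each vertex is (1-t)·p0[i] + t·p1[i].
  v1: (1-0.612)·(3.01,1.77) + 0.612·(6.1,2.25) = (4.9011,2.0638)
  v2: (1-0.612)·(0.18,4.19) + 0.612·(0.24,3.22) = (0.2167,3.5964)
  v3: (1-0.612)·(-2.55,1.54) + 0.612·(-5.36,1.95) = (-4.2697,1.7909)
  v4: (1-0.612)·(-2.54,-1.83) + 0.612·(-3.78,-4.08) = (-3.2989,-3.2070)
  v5: (1-0.612)·(-1.75,-2.34) + 0.612·(-2.44,-4.64) = (-2.1723,-3.7476)
  v6: (1-0.612)·(-0.2,-3.3) + 0.612·(-0.21,-5.54) = (-0.2061,-4.6709)
  v7: (1-0.612)·(3.59,-1.19) + 0.612·(6.94,-3.61) = (5.6402,-2.6710)
Shoelace sum Σ(x_i·y_{i+1} − x_{i+1}·y_i):
  i=1: 4.9011·3.5964 − 0.2167·2.0638 = +17.1788 (running +17.1788)
  i=2: 0.2167·1.7909 − -4.2697·3.5964 = +15.7436 (running +32.9224)
  i=3: -4.2697·-3.2070 − -3.2989·1.7909 = +19.6010 (running +52.5234)
  i=4: -3.2989·-3.7476 − -2.1723·-3.2070 = +5.3964 (running +57.9198)
  i=5: -2.1723·-4.6709 − -0.2061·-3.7476 = +9.3740 (running +67.2938)
  i=6: -0.2061·-2.6710 − 5.6402·-4.6709 = +26.8953 (running +94.1890)
  i=7: 5.6402·2.0638 − 4.9011·-2.6710 = +24.7310 (running +118.9200)
Area = |Σ|/2 = |118.9200|/2 = 59.4600

Area at t=0.612: 59.4600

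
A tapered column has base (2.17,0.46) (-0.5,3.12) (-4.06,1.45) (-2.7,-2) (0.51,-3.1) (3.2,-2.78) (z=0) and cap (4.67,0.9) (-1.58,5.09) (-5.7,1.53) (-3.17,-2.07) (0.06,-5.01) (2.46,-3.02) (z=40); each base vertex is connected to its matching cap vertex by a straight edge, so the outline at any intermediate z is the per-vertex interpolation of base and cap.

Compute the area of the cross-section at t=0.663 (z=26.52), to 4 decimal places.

Area at t=0.663: 45.9735

Cross-section at t=0.663: each vertex is (1-t)·p0[i] + t·p1[i].
  v1: (1-0.663)·(2.17,0.46) + 0.663·(4.67,0.9) = (3.8275,0.7517)
  v2: (1-0.663)·(-0.5,3.12) + 0.663·(-1.58,5.09) = (-1.2160,4.4261)
  v3: (1-0.663)·(-4.06,1.45) + 0.663·(-5.7,1.53) = (-5.1473,1.5030)
  v4: (1-0.663)·(-2.7,-2) + 0.663·(-3.17,-2.07) = (-3.0116,-2.0464)
  v5: (1-0.663)·(0.51,-3.1) + 0.663·(0.06,-5.01) = (0.2117,-4.3663)
  v6: (1-0.663)·(3.2,-2.78) + 0.663·(2.46,-3.02) = (2.7094,-2.9391)
Shoelace sum Σ(x_i·y_{i+1} − x_{i+1}·y_i):
  i=1: 3.8275·4.4261 − -1.2160·0.7517 = +17.8551 (running +17.8551)
  i=2: -1.2160·1.5030 − -5.1473·4.4261 = +20.9548 (running +38.8099)
  i=3: -5.1473·-2.0464 − -3.0116·1.5030 = +15.0601 (running +53.8700)
  i=4: -3.0116·-4.3663 − 0.2117·-2.0464 = +13.5828 (running +67.4528)
  i=5: 0.2117·-2.9391 − 2.7094·-4.3663 = +11.2080 (running +78.6608)
  i=6: 2.7094·0.7517 − 3.8275·-2.9391 = +13.2862 (running +91.9470)
Area = |Σ|/2 = |91.9470|/2 = 45.9735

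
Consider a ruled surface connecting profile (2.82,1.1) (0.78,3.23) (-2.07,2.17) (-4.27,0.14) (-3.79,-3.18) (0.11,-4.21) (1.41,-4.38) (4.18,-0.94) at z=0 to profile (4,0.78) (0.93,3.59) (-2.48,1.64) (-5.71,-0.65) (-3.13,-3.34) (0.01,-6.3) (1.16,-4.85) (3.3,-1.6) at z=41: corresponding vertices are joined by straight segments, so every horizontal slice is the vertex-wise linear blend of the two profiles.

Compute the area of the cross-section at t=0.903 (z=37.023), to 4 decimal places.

Cross-section at t=0.903: each vertex is (1-t)·p0[i] + t·p1[i].
  v1: (1-0.903)·(2.82,1.1) + 0.903·(4,0.78) = (3.8855,0.8110)
  v2: (1-0.903)·(0.78,3.23) + 0.903·(0.93,3.59) = (0.9154,3.5551)
  v3: (1-0.903)·(-2.07,2.17) + 0.903·(-2.48,1.64) = (-2.4402,1.6914)
  v4: (1-0.903)·(-4.27,0.14) + 0.903·(-5.71,-0.65) = (-5.5703,-0.5734)
  v5: (1-0.903)·(-3.79,-3.18) + 0.903·(-3.13,-3.34) = (-3.1940,-3.3245)
  v6: (1-0.903)·(0.11,-4.21) + 0.903·(0.01,-6.3) = (0.0197,-6.0973)
  v7: (1-0.903)·(1.41,-4.38) + 0.903·(1.16,-4.85) = (1.1843,-4.8044)
  v8: (1-0.903)·(4.18,-0.94) + 0.903·(3.3,-1.6) = (3.3854,-1.5360)
Shoelace sum Σ(x_i·y_{i+1} − x_{i+1}·y_i):
  i=1: 3.8855·3.5551 − 0.9154·0.8110 = +13.0709 (running +13.0709)
  i=2: 0.9154·1.6914 − -2.4402·3.5551 = +10.2236 (running +23.2946)
  i=3: -2.4402·-0.5734 − -5.5703·1.6914 = +10.8208 (running +34.1154)
  i=4: -5.5703·-3.3245 − -3.1940·-0.5734 = +16.6871 (running +50.8025)
  i=5: -3.1940·-6.0973 − 0.0197·-3.3245 = +19.5403 (running +70.3428)
  i=6: 0.0197·-4.8044 − 1.1843·-6.0973 = +7.1260 (running +77.4688)
  i=7: 1.1843·-1.5360 − 3.3854·-4.8044 = +14.4457 (running +91.9145)
  i=8: 3.3854·0.8110 − 3.8855·-1.5360 = +8.7138 (running +100.6283)
Area = |Σ|/2 = |100.6283|/2 = 50.3141

Area at t=0.903: 50.3141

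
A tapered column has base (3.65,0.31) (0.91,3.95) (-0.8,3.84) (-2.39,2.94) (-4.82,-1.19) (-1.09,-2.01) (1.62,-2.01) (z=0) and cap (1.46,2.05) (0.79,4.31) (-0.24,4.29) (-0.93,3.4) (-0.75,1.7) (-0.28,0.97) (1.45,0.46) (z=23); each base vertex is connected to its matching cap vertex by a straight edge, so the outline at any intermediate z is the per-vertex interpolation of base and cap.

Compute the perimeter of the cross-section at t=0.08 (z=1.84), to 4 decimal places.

Cross-section at t=0.08: each vertex is (1-t)·p0[i] + t·p1[i].
  v1: (1-0.08)·(3.65,0.31) + 0.08·(1.46,2.05) = (3.4748,0.4492)
  v2: (1-0.08)·(0.91,3.95) + 0.08·(0.79,4.31) = (0.9004,3.9788)
  v3: (1-0.08)·(-0.8,3.84) + 0.08·(-0.24,4.29) = (-0.7552,3.8760)
  v4: (1-0.08)·(-2.39,2.94) + 0.08·(-0.93,3.4) = (-2.2732,2.9768)
  v5: (1-0.08)·(-4.82,-1.19) + 0.08·(-0.75,1.7) = (-4.4944,-0.9588)
  v6: (1-0.08)·(-1.09,-2.01) + 0.08·(-0.28,0.97) = (-1.0252,-1.7716)
  v7: (1-0.08)·(1.62,-2.01) + 0.08·(1.45,0.46) = (1.6064,-1.8124)
Perimeter = Σ |v_{i+1} − v_i|:
  edge 1→2: √(-2.5744² + 3.5296²) = 4.3687 (running 4.3687)
  edge 2→3: √(-1.6556² + -0.1028²) = 1.6588 (running 6.0275)
  edge 3→4: √(-1.5180² + -0.8992²) = 1.7643 (running 7.7918)
  edge 4→5: √(-2.2212² + -3.9356²) = 4.5191 (running 12.3110)
  edge 5→6: √(3.4692² + -0.8128²) = 3.5631 (running 15.8741)
  edge 6→7: √(2.6316² + -0.0408²) = 2.6319 (running 18.5060)
  edge 7→1: √(1.8684² + 2.2616²) = 2.9336 (running 21.4396)
Perimeter = 21.4396

Perimeter at t=0.08: 21.4396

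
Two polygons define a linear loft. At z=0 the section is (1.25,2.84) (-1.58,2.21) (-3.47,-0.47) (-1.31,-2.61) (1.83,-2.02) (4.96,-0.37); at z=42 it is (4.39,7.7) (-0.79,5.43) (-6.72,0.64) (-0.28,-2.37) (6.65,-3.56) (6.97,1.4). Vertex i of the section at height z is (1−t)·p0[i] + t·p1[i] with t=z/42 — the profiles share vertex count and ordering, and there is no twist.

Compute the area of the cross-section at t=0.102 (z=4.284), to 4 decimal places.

Area at t=0.102: 32.7644

Cross-section at t=0.102: each vertex is (1-t)·p0[i] + t·p1[i].
  v1: (1-0.102)·(1.25,2.84) + 0.102·(4.39,7.7) = (1.5703,3.3357)
  v2: (1-0.102)·(-1.58,2.21) + 0.102·(-0.79,5.43) = (-1.4994,2.5384)
  v3: (1-0.102)·(-3.47,-0.47) + 0.102·(-6.72,0.64) = (-3.8015,-0.3568)
  v4: (1-0.102)·(-1.31,-2.61) + 0.102·(-0.28,-2.37) = (-1.2049,-2.5855)
  v5: (1-0.102)·(1.83,-2.02) + 0.102·(6.65,-3.56) = (2.3216,-2.1771)
  v6: (1-0.102)·(4.96,-0.37) + 0.102·(6.97,1.4) = (5.1650,-0.1895)
Shoelace sum Σ(x_i·y_{i+1} − x_{i+1}·y_i):
  i=1: 1.5703·2.5384 − -1.4994·3.3357 = +8.9877 (running +8.9877)
  i=2: -1.4994·-0.3568 − -3.8015·2.5384 = +10.1848 (running +19.1725)
  i=3: -3.8015·-2.5855 − -1.2049·-0.3568 = +9.3990 (running +28.5715)
  i=4: -1.2049·-2.1771 − 2.3216·-2.5855 = +8.6259 (running +37.1974)
  i=5: 2.3216·-0.1895 − 5.1650·-2.1771 = +10.8048 (running +48.0022)
  i=6: 5.1650·3.3357 − 1.5703·-0.1895 = +17.5266 (running +65.5288)
Area = |Σ|/2 = |65.5288|/2 = 32.7644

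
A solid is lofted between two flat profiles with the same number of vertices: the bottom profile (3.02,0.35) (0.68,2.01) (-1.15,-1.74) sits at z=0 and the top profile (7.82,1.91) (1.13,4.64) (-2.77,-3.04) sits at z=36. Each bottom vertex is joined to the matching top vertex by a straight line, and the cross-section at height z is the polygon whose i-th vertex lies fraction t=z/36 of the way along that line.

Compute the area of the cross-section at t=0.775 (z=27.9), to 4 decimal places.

Cross-section at t=0.775: each vertex is (1-t)·p0[i] + t·p1[i].
  v1: (1-0.775)·(3.02,0.35) + 0.775·(7.82,1.91) = (6.7400,1.5590)
  v2: (1-0.775)·(0.68,2.01) + 0.775·(1.13,4.64) = (1.0287,4.0482)
  v3: (1-0.775)·(-1.15,-1.74) + 0.775·(-2.77,-3.04) = (-2.4055,-2.7475)
Shoelace sum Σ(x_i·y_{i+1} − x_{i+1}·y_i):
  i=1: 6.7400·4.0482 − 1.0287·1.5590 = +25.6814 (running +25.6814)
  i=2: 1.0287·-2.7475 − -2.4055·4.0482 = +6.9116 (running +32.5930)
  i=3: -2.4055·1.5590 − 6.7400·-2.7475 = +14.7680 (running +47.3609)
Area = |Σ|/2 = |47.3609|/2 = 23.6805

Area at t=0.775: 23.6805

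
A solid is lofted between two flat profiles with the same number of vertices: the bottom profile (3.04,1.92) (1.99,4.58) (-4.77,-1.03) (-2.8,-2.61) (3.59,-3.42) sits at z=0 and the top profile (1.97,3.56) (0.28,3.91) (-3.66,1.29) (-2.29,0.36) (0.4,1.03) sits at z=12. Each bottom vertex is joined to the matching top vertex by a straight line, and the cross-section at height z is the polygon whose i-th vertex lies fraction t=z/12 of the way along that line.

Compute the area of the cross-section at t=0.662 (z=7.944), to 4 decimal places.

Area at t=0.662: 17.8514

Cross-section at t=0.662: each vertex is (1-t)·p0[i] + t·p1[i].
  v1: (1-0.662)·(3.04,1.92) + 0.662·(1.97,3.56) = (2.3317,3.0057)
  v2: (1-0.662)·(1.99,4.58) + 0.662·(0.28,3.91) = (0.8580,4.1365)
  v3: (1-0.662)·(-4.77,-1.03) + 0.662·(-3.66,1.29) = (-4.0352,0.5058)
  v4: (1-0.662)·(-2.8,-2.61) + 0.662·(-2.29,0.36) = (-2.4624,-0.6439)
  v5: (1-0.662)·(3.59,-3.42) + 0.662·(0.4,1.03) = (1.4782,-0.4741)
Shoelace sum Σ(x_i·y_{i+1} − x_{i+1}·y_i):
  i=1: 2.3317·4.1365 − 0.8580·3.0057 = +7.0660 (running +7.0660)
  i=2: 0.8580·0.5058 − -4.0352·4.1365 = +17.1254 (running +24.1914)
  i=3: -4.0352·-0.6439 − -2.4624·0.5058 = +3.8437 (running +28.0350)
  i=4: -2.4624·-0.4741 − 1.4782·-0.6439 = +2.1192 (running +30.1542)
  i=5: 1.4782·3.0057 − 2.3317·-0.4741 = +5.5485 (running +35.7027)
Area = |Σ|/2 = |35.7027|/2 = 17.8514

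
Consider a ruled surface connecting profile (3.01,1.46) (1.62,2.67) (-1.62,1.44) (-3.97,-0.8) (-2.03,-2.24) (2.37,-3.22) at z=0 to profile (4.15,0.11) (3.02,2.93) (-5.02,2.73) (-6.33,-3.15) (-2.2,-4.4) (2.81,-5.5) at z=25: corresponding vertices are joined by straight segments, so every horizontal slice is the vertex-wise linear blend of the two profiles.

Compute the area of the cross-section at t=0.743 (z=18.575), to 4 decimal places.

Cross-section at t=0.743: each vertex is (1-t)·p0[i] + t·p1[i].
  v1: (1-0.743)·(3.01,1.46) + 0.743·(4.15,0.11) = (3.8570,0.4569)
  v2: (1-0.743)·(1.62,2.67) + 0.743·(3.02,2.93) = (2.6602,2.8632)
  v3: (1-0.743)·(-1.62,1.44) + 0.743·(-5.02,2.73) = (-4.1462,2.3985)
  v4: (1-0.743)·(-3.97,-0.8) + 0.743·(-6.33,-3.15) = (-5.7235,-2.5460)
  v5: (1-0.743)·(-2.03,-2.24) + 0.743·(-2.2,-4.4) = (-2.1563,-3.8449)
  v6: (1-0.743)·(2.37,-3.22) + 0.743·(2.81,-5.5) = (2.6969,-4.9140)
Shoelace sum Σ(x_i·y_{i+1} − x_{i+1}·y_i):
  i=1: 3.8570·2.8632 − 2.6602·0.4569 = +9.8278 (running +9.8278)
  i=2: 2.6602·2.3985 − -4.1462·2.8632 = +18.2517 (running +28.0795)
  i=3: -4.1462·-2.5460 − -5.7235·2.3985 = +24.2840 (running +52.3635)
  i=4: -5.7235·-3.8449 − -2.1563·-2.5460 = +16.5160 (running +68.8795)
  i=5: -2.1563·-4.9140 − 2.6969·-3.8449 = +20.9655 (running +89.8451)
  i=6: 2.6969·0.4569 − 3.8570·-4.9140 = +20.1859 (running +110.0310)
Area = |Σ|/2 = |110.0310|/2 = 55.0155

Area at t=0.743: 55.0155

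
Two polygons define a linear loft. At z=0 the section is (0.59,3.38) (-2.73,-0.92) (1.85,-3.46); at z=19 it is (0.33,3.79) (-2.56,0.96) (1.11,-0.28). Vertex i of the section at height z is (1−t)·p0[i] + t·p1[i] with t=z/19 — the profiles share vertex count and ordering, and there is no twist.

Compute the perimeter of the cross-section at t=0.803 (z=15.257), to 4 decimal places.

Cross-section at t=0.803: each vertex is (1-t)·p0[i] + t·p1[i].
  v1: (1-0.803)·(0.59,3.38) + 0.803·(0.33,3.79) = (0.3812,3.7092)
  v2: (1-0.803)·(-2.73,-0.92) + 0.803·(-2.56,0.96) = (-2.5935,0.5896)
  v3: (1-0.803)·(1.85,-3.46) + 0.803·(1.11,-0.28) = (1.2558,-0.9065)
Perimeter = Σ |v_{i+1} − v_i|:
  edge 1→2: √(-2.9747² + -3.1196²) = 4.3105 (running 4.3105)
  edge 2→3: √(3.8493² + -1.4961²) = 4.1298 (running 8.4403)
  edge 3→1: √(-0.8746² + 4.6157²) = 4.6978 (running 13.1381)
Perimeter = 13.1381

Perimeter at t=0.803: 13.1381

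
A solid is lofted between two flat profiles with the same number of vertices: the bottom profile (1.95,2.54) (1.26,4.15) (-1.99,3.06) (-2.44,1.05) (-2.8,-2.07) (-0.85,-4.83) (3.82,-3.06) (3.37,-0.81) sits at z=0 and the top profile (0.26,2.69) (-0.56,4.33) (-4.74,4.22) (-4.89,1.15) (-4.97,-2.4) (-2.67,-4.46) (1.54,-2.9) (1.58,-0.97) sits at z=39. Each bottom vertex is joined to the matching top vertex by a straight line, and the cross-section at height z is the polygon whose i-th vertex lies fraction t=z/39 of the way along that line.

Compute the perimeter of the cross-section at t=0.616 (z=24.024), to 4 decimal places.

Cross-section at t=0.616: each vertex is (1-t)·p0[i] + t·p1[i].
  v1: (1-0.616)·(1.95,2.54) + 0.616·(0.26,2.69) = (0.9090,2.6324)
  v2: (1-0.616)·(1.26,4.15) + 0.616·(-0.56,4.33) = (0.1389,4.2609)
  v3: (1-0.616)·(-1.99,3.06) + 0.616·(-4.74,4.22) = (-3.6840,3.7746)
  v4: (1-0.616)·(-2.44,1.05) + 0.616·(-4.89,1.15) = (-3.9492,1.1116)
  v5: (1-0.616)·(-2.8,-2.07) + 0.616·(-4.97,-2.4) = (-4.1367,-2.2733)
  v6: (1-0.616)·(-0.85,-4.83) + 0.616·(-2.67,-4.46) = (-1.9711,-4.6021)
  v7: (1-0.616)·(3.82,-3.06) + 0.616·(1.54,-2.9) = (2.4155,-2.9614)
  v8: (1-0.616)·(3.37,-0.81) + 0.616·(1.58,-0.97) = (2.2674,-0.9086)
Perimeter = Σ |v_{i+1} − v_i|:
  edge 1→2: √(-0.7701² + 1.6285²) = 1.8014 (running 1.8014)
  edge 2→3: √(-3.8229² + -0.4863²) = 3.8537 (running 5.6551)
  edge 3→4: √(-0.2652² + -2.6630²) = 2.6761 (running 8.3312)
  edge 4→5: √(-0.1875² + -3.3849²) = 3.3901 (running 11.7213)
  edge 5→6: √(2.1656² + -2.3288²) = 3.1801 (running 14.9014)
  edge 6→7: √(4.3866² + 1.6406²) = 4.6834 (running 19.5848)
  edge 7→8: √(-0.1482² + 2.0529²) = 2.0582 (running 21.6430)
  edge 8→1: √(-1.3584² + 3.5410²) = 3.7926 (running 25.4356)
Perimeter = 25.4356

Perimeter at t=0.616: 25.4356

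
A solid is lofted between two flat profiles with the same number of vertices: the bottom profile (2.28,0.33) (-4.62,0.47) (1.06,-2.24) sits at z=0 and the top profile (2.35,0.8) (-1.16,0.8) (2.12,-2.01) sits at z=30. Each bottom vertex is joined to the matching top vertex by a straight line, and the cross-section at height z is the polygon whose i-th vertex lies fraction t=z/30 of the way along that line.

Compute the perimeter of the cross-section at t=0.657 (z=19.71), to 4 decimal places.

Perimeter at t=0.657: 12.4134

Cross-section at t=0.657: each vertex is (1-t)·p0[i] + t·p1[i].
  v1: (1-0.657)·(2.28,0.33) + 0.657·(2.35,0.8) = (2.3260,0.6388)
  v2: (1-0.657)·(-4.62,0.47) + 0.657·(-1.16,0.8) = (-2.3468,0.6868)
  v3: (1-0.657)·(1.06,-2.24) + 0.657·(2.12,-2.01) = (1.7564,-2.0889)
Perimeter = Σ |v_{i+1} − v_i|:
  edge 1→2: √(-4.6728² + 0.0480²) = 4.6730 (running 4.6730)
  edge 2→3: √(4.1032² + -2.7757²) = 4.9539 (running 9.6269)
  edge 3→1: √(0.5696² + 2.7277²) = 2.7865 (running 12.4134)
Perimeter = 12.4134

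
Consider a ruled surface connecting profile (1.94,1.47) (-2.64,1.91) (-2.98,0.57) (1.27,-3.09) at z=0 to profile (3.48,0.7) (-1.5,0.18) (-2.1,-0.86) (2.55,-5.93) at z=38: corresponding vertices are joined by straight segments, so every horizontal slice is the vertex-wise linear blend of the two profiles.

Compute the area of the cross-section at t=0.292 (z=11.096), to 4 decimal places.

Area at t=0.292: 15.7690

Cross-section at t=0.292: each vertex is (1-t)·p0[i] + t·p1[i].
  v1: (1-0.292)·(1.94,1.47) + 0.292·(3.48,0.7) = (2.3897,1.2452)
  v2: (1-0.292)·(-2.64,1.91) + 0.292·(-1.5,0.18) = (-2.3071,1.4048)
  v3: (1-0.292)·(-2.98,0.57) + 0.292·(-2.1,-0.86) = (-2.7230,0.1524)
  v4: (1-0.292)·(1.27,-3.09) + 0.292·(2.55,-5.93) = (1.6438,-3.9193)
Shoelace sum Σ(x_i·y_{i+1} − x_{i+1}·y_i):
  i=1: 2.3897·1.4048 − -2.3071·1.2452 = +6.2299 (running +6.2299)
  i=2: -2.3071·0.1524 − -2.7230·1.4048 = +3.4737 (running +9.7036)
  i=3: -2.7230·-3.9193 − 1.6438·0.1524 = +10.4218 (running +20.1254)
  i=4: 1.6438·1.2452 − 2.3897·-3.9193 = +11.4126 (running +31.5379)
Area = |Σ|/2 = |31.5379|/2 = 15.7690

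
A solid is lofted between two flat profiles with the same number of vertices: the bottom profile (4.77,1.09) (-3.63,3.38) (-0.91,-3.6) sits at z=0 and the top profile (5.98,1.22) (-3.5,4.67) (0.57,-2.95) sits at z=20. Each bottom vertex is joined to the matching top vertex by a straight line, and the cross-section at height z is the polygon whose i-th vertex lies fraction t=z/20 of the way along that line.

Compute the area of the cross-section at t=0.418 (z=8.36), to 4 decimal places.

Cross-section at t=0.418: each vertex is (1-t)·p0[i] + t·p1[i].
  v1: (1-0.418)·(4.77,1.09) + 0.418·(5.98,1.22) = (5.2758,1.1443)
  v2: (1-0.418)·(-3.63,3.38) + 0.418·(-3.5,4.67) = (-3.5757,3.9192)
  v3: (1-0.418)·(-0.91,-3.6) + 0.418·(0.57,-2.95) = (-0.2914,-3.3283)
Shoelace sum Σ(x_i·y_{i+1} − x_{i+1}·y_i):
  i=1: 5.2758·3.9192 − -3.5757·1.1443 = +24.7687 (running +24.7687)
  i=2: -3.5757·-3.3283 − -0.2914·3.9192 = +13.0428 (running +37.8115)
  i=3: -0.2914·1.1443 − 5.2758·-3.3283 = +17.2260 (running +55.0375)
Area = |Σ|/2 = |55.0375|/2 = 27.5187

Area at t=0.418: 27.5187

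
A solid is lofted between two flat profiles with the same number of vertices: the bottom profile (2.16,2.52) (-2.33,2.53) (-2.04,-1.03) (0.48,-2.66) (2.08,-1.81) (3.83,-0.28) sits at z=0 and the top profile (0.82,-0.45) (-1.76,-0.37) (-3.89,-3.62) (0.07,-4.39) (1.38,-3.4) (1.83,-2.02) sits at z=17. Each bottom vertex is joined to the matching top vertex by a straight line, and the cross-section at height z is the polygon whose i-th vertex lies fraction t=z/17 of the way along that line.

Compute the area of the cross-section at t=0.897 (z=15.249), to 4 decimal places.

Area at t=0.897: 16.3005

Cross-section at t=0.897: each vertex is (1-t)·p0[i] + t·p1[i].
  v1: (1-0.897)·(2.16,2.52) + 0.897·(0.82,-0.45) = (0.9580,-0.1441)
  v2: (1-0.897)·(-2.33,2.53) + 0.897·(-1.76,-0.37) = (-1.8187,-0.0713)
  v3: (1-0.897)·(-2.04,-1.03) + 0.897·(-3.89,-3.62) = (-3.6995,-3.3532)
  v4: (1-0.897)·(0.48,-2.66) + 0.897·(0.07,-4.39) = (0.1122,-4.2118)
  v5: (1-0.897)·(2.08,-1.81) + 0.897·(1.38,-3.4) = (1.4521,-3.2362)
  v6: (1-0.897)·(3.83,-0.28) + 0.897·(1.83,-2.02) = (2.0360,-1.8408)
Shoelace sum Σ(x_i·y_{i+1} − x_{i+1}·y_i):
  i=1: 0.9580·-0.0713 − -1.8187·-0.1441 = -0.3304 (running -0.3304)
  i=2: -1.8187·-3.3532 − -3.6995·-0.0713 = +5.8348 (running +5.5044)
  i=3: -3.6995·-4.2118 − 0.1122·-3.3532 = +15.9577 (running +21.4621)
  i=4: 0.1122·-3.2362 − 1.4521·-4.2118 = +5.7528 (running +27.2149)
  i=5: 1.4521·-1.8408 − 2.0360·-3.2362 = +3.9160 (running +31.1309)
  i=6: 2.0360·-0.1441 − 0.9580·-1.8408 = +1.4701 (running +32.6010)
Area = |Σ|/2 = |32.6010|/2 = 16.3005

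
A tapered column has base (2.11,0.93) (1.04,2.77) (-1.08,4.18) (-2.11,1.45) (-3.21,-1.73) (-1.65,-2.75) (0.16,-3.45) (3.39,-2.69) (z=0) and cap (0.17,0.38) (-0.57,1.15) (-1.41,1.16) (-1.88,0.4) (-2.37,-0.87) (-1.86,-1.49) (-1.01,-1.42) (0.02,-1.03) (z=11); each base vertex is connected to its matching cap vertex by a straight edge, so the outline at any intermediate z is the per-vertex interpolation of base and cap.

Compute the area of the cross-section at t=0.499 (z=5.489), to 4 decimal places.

Area at t=0.499: 14.8663

Cross-section at t=0.499: each vertex is (1-t)·p0[i] + t·p1[i].
  v1: (1-0.499)·(2.11,0.93) + 0.499·(0.17,0.38) = (1.1419,0.6556)
  v2: (1-0.499)·(1.04,2.77) + 0.499·(-0.57,1.15) = (0.2366,1.9616)
  v3: (1-0.499)·(-1.08,4.18) + 0.499·(-1.41,1.16) = (-1.2447,2.6730)
  v4: (1-0.499)·(-2.11,1.45) + 0.499·(-1.88,0.4) = (-1.9952,0.9260)
  v5: (1-0.499)·(-3.21,-1.73) + 0.499·(-2.37,-0.87) = (-2.7908,-1.3009)
  v6: (1-0.499)·(-1.65,-2.75) + 0.499·(-1.86,-1.49) = (-1.7548,-2.1213)
  v7: (1-0.499)·(0.16,-3.45) + 0.499·(-1.01,-1.42) = (-0.4238,-2.4370)
  v8: (1-0.499)·(3.39,-2.69) + 0.499·(0.02,-1.03) = (1.7084,-1.8617)
Shoelace sum Σ(x_i·y_{i+1} − x_{i+1}·y_i):
  i=1: 1.1419·1.9616 − 0.2366·0.6556 = +2.0849 (running +2.0849)
  i=2: 0.2366·2.6730 − -1.2447·1.9616 = +3.0740 (running +5.1590)
  i=3: -1.2447·0.9260 − -1.9952·2.6730 = +4.1807 (running +9.3396)
  i=4: -1.9952·-1.3009 − -2.7908·0.9260 = +5.1800 (running +14.5196)
  i=5: -2.7908·-2.1213 − -1.7548·-1.3009 = +3.6374 (running +18.1570)
  i=6: -1.7548·-2.4370 − -0.4238·-2.1213 = +3.3774 (running +21.5344)
  i=7: -0.4238·-1.8617 − 1.7084·-2.4370 = +4.9524 (running +26.4868)
  i=8: 1.7084·0.6556 − 1.1419·-1.8617 = +3.2458 (running +29.7326)
Area = |Σ|/2 = |29.7326|/2 = 14.8663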